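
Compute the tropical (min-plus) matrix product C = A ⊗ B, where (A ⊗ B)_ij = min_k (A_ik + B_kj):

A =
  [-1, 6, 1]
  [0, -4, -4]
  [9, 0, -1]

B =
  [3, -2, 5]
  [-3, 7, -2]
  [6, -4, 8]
A ⊗ B =
  [2, -3, 4]
  [-7, -8, -6]
  [-3, -5, -2]

Apply the min-plus product entry-by-entry:
  C[0][0] = min over k of (A[0][0] + B[0][0] = -1 + 3 = 2, A[0][1] + B[1][0] = 6 + -3 = 3, A[0][2] + B[2][0] = 1 + 6 = 7) = 2 (attained at k = 0)
  C[0][1] = min over k of (A[0][0] + B[0][1] = -1 + -2 = -3, A[0][1] + B[1][1] = 6 + 7 = 13, A[0][2] + B[2][1] = 1 + -4 = -3) = -3 (attained at k = 0)
  C[0][2] = min over k of (A[0][0] + B[0][2] = -1 + 5 = 4, A[0][1] + B[1][2] = 6 + -2 = 4, A[0][2] + B[2][2] = 1 + 8 = 9) = 4 (attained at k = 0)
  C[1][0] = min over k of (A[1][0] + B[0][0] = 0 + 3 = 3, A[1][1] + B[1][0] = -4 + -3 = -7, A[1][2] + B[2][0] = -4 + 6 = 2) = -7 (attained at k = 1)
  C[1][1] = min over k of (A[1][0] + B[0][1] = 0 + -2 = -2, A[1][1] + B[1][1] = -4 + 7 = 3, A[1][2] + B[2][1] = -4 + -4 = -8) = -8 (attained at k = 2)
  C[1][2] = min over k of (A[1][0] + B[0][2] = 0 + 5 = 5, A[1][1] + B[1][2] = -4 + -2 = -6, A[1][2] + B[2][2] = -4 + 8 = 4) = -6 (attained at k = 1)
  C[2][0] = min over k of (A[2][0] + B[0][0] = 9 + 3 = 12, A[2][1] + B[1][0] = 0 + -3 = -3, A[2][2] + B[2][0] = -1 + 6 = 5) = -3 (attained at k = 1)
  C[2][1] = min over k of (A[2][0] + B[0][1] = 9 + -2 = 7, A[2][1] + B[1][1] = 0 + 7 = 7, A[2][2] + B[2][1] = -1 + -4 = -5) = -5 (attained at k = 2)
  C[2][2] = min over k of (A[2][0] + B[0][2] = 9 + 5 = 14, A[2][1] + B[1][2] = 0 + -2 = -2, A[2][2] + B[2][2] = -1 + 8 = 7) = -2 (attained at k = 1)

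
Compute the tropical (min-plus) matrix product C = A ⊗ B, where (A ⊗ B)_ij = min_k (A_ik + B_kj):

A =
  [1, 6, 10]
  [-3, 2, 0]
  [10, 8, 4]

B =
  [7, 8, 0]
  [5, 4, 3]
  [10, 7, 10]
A ⊗ B =
  [8, 9, 1]
  [4, 5, -3]
  [13, 11, 10]

Apply the min-plus product entry-by-entry:
  C[0][0] = min over k of (A[0][0] + B[0][0] = 1 + 7 = 8, A[0][1] + B[1][0] = 6 + 5 = 11, A[0][2] + B[2][0] = 10 + 10 = 20) = 8 (attained at k = 0)
  C[0][1] = min over k of (A[0][0] + B[0][1] = 1 + 8 = 9, A[0][1] + B[1][1] = 6 + 4 = 10, A[0][2] + B[2][1] = 10 + 7 = 17) = 9 (attained at k = 0)
  C[0][2] = min over k of (A[0][0] + B[0][2] = 1 + 0 = 1, A[0][1] + B[1][2] = 6 + 3 = 9, A[0][2] + B[2][2] = 10 + 10 = 20) = 1 (attained at k = 0)
  C[1][0] = min over k of (A[1][0] + B[0][0] = -3 + 7 = 4, A[1][1] + B[1][0] = 2 + 5 = 7, A[1][2] + B[2][0] = 0 + 10 = 10) = 4 (attained at k = 0)
  C[1][1] = min over k of (A[1][0] + B[0][1] = -3 + 8 = 5, A[1][1] + B[1][1] = 2 + 4 = 6, A[1][2] + B[2][1] = 0 + 7 = 7) = 5 (attained at k = 0)
  C[1][2] = min over k of (A[1][0] + B[0][2] = -3 + 0 = -3, A[1][1] + B[1][2] = 2 + 3 = 5, A[1][2] + B[2][2] = 0 + 10 = 10) = -3 (attained at k = 0)
  C[2][0] = min over k of (A[2][0] + B[0][0] = 10 + 7 = 17, A[2][1] + B[1][0] = 8 + 5 = 13, A[2][2] + B[2][0] = 4 + 10 = 14) = 13 (attained at k = 1)
  C[2][1] = min over k of (A[2][0] + B[0][1] = 10 + 8 = 18, A[2][1] + B[1][1] = 8 + 4 = 12, A[2][2] + B[2][1] = 4 + 7 = 11) = 11 (attained at k = 2)
  C[2][2] = min over k of (A[2][0] + B[0][2] = 10 + 0 = 10, A[2][1] + B[1][2] = 8 + 3 = 11, A[2][2] + B[2][2] = 4 + 10 = 14) = 10 (attained at k = 0)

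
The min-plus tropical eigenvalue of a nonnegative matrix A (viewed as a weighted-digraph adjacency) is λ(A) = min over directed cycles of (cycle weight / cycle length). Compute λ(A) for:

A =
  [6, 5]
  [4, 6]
λ(A) = 9/2

Enumerate directed cycles and compute their means (weight / length). Sample:
  cycle 0 → 0: weight = 6, length = 1, mean = 6/1 ≈ 6.000
  cycle 1 → 1: weight = 6, length = 1, mean = 6/1 ≈ 6.000
  cycle 0 → 1 → 0: weight = 9, length = 2, mean = 9/2 ≈ 4.500
  cycle 1 → 0 → 1: weight = 9, length = 2, mean = 9/2 ≈ 4.500
Minimum mean = 4.500, attained e.g. along the cycle 0 → 1 → 0 with weight 9 and length 2. So λ(A) = 9/2 = 9/2.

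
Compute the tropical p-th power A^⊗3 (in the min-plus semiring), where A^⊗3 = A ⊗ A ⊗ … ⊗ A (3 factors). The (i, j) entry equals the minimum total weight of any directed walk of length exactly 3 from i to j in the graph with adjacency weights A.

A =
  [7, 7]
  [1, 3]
A^⊗3 =
  [11, 13]
  [7, 9]

Each entry (A^⊗3)_ij equals the minimum over all length-3 walks i = v_0 → v_1 → … → v_3 = j of Σ_t A[v_t][v_{t+1}]. For example, for (i, j) = (0, 1) we minimise over 4 possible intermediate vertex sequences; the minimum is 13, attained along the walk 0 → 1 → 1 → 1.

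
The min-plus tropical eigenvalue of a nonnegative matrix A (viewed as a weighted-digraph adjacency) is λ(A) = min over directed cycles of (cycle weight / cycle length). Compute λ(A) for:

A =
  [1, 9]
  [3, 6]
λ(A) = 1

Enumerate directed cycles and compute their means (weight / length). Sample:
  cycle 0 → 0: weight = 1, length = 1, mean = 1/1 ≈ 1.000
  cycle 1 → 1: weight = 6, length = 1, mean = 6/1 ≈ 6.000
  cycle 0 → 1 → 0: weight = 12, length = 2, mean = 12/2 ≈ 6.000
  cycle 1 → 0 → 1: weight = 12, length = 2, mean = 12/2 ≈ 6.000
Minimum mean = 1.000, attained e.g. along the cycle 0 → 0 with weight 1 and length 1. So λ(A) = 1/1 = 1.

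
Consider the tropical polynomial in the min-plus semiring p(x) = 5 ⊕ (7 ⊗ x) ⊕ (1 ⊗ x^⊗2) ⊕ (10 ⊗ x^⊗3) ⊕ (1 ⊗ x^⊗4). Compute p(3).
p(3) = 5

A tropical monomial a ⊗ x^⊗i evaluates to a + i · x. Evaluating each term at x = 3:
  Term 0 contributes 5 + 0 · 3 = 5
  Term 1 contributes 7 + 1 · 3 = 10
  Term 2 contributes 1 + 2 · 3 = 7
  Term 3 contributes 10 + 3 · 3 = 19
  Term 4 contributes 1 + 4 · 3 = 13
p(3) = ⊕ of these = min[5, 10, 7, 19, 13] = 5.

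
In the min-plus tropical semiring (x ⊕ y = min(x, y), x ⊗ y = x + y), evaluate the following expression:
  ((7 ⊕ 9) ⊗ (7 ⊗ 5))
((7 ⊕ 9) ⊗ (7 ⊗ 5)) = 19

Expand innermost to outermost. Recall ⊕ takes the minimum of its arguments and ⊗ takes their sum. Working out the expression ((7 ⊕ 9) ⊗ (7 ⊗ 5)) gives 19.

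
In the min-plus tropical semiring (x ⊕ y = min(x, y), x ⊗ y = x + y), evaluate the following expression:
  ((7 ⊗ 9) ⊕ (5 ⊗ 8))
((7 ⊗ 9) ⊕ (5 ⊗ 8)) = 13

Expand innermost to outermost. Recall ⊕ takes the minimum of its arguments and ⊗ takes their sum. Working out the expression ((7 ⊗ 9) ⊕ (5 ⊗ 8)) gives 13.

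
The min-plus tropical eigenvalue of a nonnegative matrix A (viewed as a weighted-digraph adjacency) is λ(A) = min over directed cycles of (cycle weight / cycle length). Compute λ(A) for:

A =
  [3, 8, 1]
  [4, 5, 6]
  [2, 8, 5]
λ(A) = 3/2

Enumerate directed cycles and compute their means (weight / length). Sample:
  cycle 0 → 0: weight = 3, length = 1, mean = 3/1 ≈ 3.000
  cycle 1 → 1: weight = 5, length = 1, mean = 5/1 ≈ 5.000
  cycle 2 → 2: weight = 5, length = 1, mean = 5/1 ≈ 5.000
  cycle 0 → 1 → 0: weight = 12, length = 2, mean = 12/2 ≈ 6.000
  cycle 0 → 2 → 0: weight = 3, length = 2, mean = 3/2 ≈ 1.500
  cycle 1 → 0 → 1: weight = 12, length = 2, mean = 12/2 ≈ 6.000
Minimum mean = 1.500, attained e.g. along the cycle 0 → 2 → 0 with weight 3 and length 2. So λ(A) = 3/2 = 3/2.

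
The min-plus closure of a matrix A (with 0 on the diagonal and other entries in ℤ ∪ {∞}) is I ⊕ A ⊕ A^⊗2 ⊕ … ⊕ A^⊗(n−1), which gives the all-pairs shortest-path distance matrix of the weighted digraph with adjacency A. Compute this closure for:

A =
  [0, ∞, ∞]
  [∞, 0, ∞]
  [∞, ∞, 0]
Closure =
  [0, ∞, ∞]
  [∞, 0, ∞]
  [∞, ∞, 0]

This is the Floyd-Warshall all-pairs shortest-path computation. For each intermediate vertex k = 0, 1, …, 2, update dist[i][j] ← min(dist[i][j], dist[i][k] + dist[k][j]). The final matrix gives, for each (i, j), the minimum total weight of any directed path from i to j (possibly empty when i = j).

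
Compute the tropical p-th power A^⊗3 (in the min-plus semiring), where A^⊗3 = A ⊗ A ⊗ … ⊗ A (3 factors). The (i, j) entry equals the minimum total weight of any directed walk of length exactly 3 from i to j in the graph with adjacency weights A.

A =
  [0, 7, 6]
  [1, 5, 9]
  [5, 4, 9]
A^⊗3 =
  [0, 7, 6]
  [1, 8, 7]
  [5, 12, 11]

Each entry (A^⊗3)_ij equals the minimum over all length-3 walks i = v_0 → v_1 → … → v_3 = j of Σ_t A[v_t][v_{t+1}]. For example, for (i, j) = (0, 2) we minimise over 9 possible intermediate vertex sequences; the minimum is 6, attained along the walk 0 → 0 → 0 → 2.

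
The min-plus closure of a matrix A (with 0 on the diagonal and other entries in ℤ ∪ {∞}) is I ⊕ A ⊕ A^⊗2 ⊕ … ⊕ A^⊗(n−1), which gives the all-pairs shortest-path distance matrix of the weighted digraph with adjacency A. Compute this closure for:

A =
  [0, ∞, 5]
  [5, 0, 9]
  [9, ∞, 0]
Closure =
  [0, ∞, 5]
  [5, 0, 9]
  [9, ∞, 0]

This is the Floyd-Warshall all-pairs shortest-path computation. For each intermediate vertex k = 0, 1, …, 2, update dist[i][j] ← min(dist[i][j], dist[i][k] + dist[k][j]). The final matrix gives, for each (i, j), the minimum total weight of any directed path from i to j (possibly empty when i = j).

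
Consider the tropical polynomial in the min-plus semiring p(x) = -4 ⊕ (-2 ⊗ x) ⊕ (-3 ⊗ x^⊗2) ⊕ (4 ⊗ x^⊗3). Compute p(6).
p(6) = -4

A tropical monomial a ⊗ x^⊗i evaluates to a + i · x. Evaluating each term at x = 6:
  Term 0 contributes -4 + 0 · 6 = -4
  Term 1 contributes -2 + 1 · 6 = 4
  Term 2 contributes -3 + 2 · 6 = 9
  Term 3 contributes 4 + 3 · 6 = 22
p(6) = ⊕ of these = min[-4, 4, 9, 22] = -4.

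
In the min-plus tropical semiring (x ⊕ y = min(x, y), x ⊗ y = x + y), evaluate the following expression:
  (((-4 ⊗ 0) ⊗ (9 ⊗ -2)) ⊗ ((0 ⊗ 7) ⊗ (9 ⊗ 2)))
(((-4 ⊗ 0) ⊗ (9 ⊗ -2)) ⊗ ((0 ⊗ 7) ⊗ (9 ⊗ 2))) = 21

Expand innermost to outermost. Recall ⊕ takes the minimum of its arguments and ⊗ takes their sum. Working out the expression (((-4 ⊗ 0) ⊗ (9 ⊗ -2)) ⊗ ((0 ⊗ 7) ⊗ (9 ⊗ 2))) gives 21.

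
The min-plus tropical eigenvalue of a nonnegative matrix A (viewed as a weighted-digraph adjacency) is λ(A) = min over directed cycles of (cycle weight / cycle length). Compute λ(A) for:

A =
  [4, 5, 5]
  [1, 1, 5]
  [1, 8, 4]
λ(A) = 1

Enumerate directed cycles and compute their means (weight / length). Sample:
  cycle 0 → 0: weight = 4, length = 1, mean = 4/1 ≈ 4.000
  cycle 1 → 1: weight = 1, length = 1, mean = 1/1 ≈ 1.000
  cycle 2 → 2: weight = 4, length = 1, mean = 4/1 ≈ 4.000
  cycle 0 → 1 → 0: weight = 6, length = 2, mean = 6/2 ≈ 3.000
  cycle 0 → 2 → 0: weight = 6, length = 2, mean = 6/2 ≈ 3.000
  cycle 1 → 0 → 1: weight = 6, length = 2, mean = 6/2 ≈ 3.000
Minimum mean = 1.000, attained e.g. along the cycle 1 → 1 with weight 1 and length 1. So λ(A) = 1/1 = 1.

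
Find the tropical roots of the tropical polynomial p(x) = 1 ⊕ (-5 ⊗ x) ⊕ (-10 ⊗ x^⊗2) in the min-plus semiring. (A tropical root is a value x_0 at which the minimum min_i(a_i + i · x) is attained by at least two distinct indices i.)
Roots: {5, 6}

Each tropical root is a break point of the lower envelope of the lines y = a_i + i · x (there are 3 lines, with slopes 0, 1, ..., 2). Only the lines that attain the minimum somewhere contribute to roots; other lines are dominated. Here the surviving (envelope) indices are i = 2, i = 1, i = 0.
Intersections between consecutive envelope lines give the roots: for adjacent envelope indices i < j the intersection is x = (a_i − a_j) / (j − i). Reading off the sorted break points: {5, 6}.
Verification: at each break x_0, at least two indices attain the minimum of min_i(a_i + i · x_0).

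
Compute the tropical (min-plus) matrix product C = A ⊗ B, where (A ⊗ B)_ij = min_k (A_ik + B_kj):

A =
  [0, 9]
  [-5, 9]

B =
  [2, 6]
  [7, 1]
A ⊗ B =
  [2, 6]
  [-3, 1]

Apply the min-plus product entry-by-entry:
  C[0][0] = min over k of (A[0][0] + B[0][0] = 0 + 2 = 2, A[0][1] + B[1][0] = 9 + 7 = 16) = 2 (attained at k = 0)
  C[0][1] = min over k of (A[0][0] + B[0][1] = 0 + 6 = 6, A[0][1] + B[1][1] = 9 + 1 = 10) = 6 (attained at k = 0)
  C[1][0] = min over k of (A[1][0] + B[0][0] = -5 + 2 = -3, A[1][1] + B[1][0] = 9 + 7 = 16) = -3 (attained at k = 0)
  C[1][1] = min over k of (A[1][0] + B[0][1] = -5 + 6 = 1, A[1][1] + B[1][1] = 9 + 1 = 10) = 1 (attained at k = 0)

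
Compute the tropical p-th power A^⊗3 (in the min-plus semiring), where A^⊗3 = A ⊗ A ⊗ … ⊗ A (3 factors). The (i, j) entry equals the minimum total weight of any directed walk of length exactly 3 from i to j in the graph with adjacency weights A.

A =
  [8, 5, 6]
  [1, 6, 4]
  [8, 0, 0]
A^⊗3 =
  [7, 6, 6]
  [5, 4, 4]
  [1, 0, 0]

Each entry (A^⊗3)_ij equals the minimum over all length-3 walks i = v_0 → v_1 → … → v_3 = j of Σ_t A[v_t][v_{t+1}]. For example, for (i, j) = (0, 2) we minimise over 9 possible intermediate vertex sequences; the minimum is 6, attained along the walk 0 → 2 → 2 → 2.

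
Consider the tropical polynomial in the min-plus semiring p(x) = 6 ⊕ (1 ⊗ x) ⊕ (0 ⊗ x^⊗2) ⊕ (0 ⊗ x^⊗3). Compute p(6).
p(6) = 6

A tropical monomial a ⊗ x^⊗i evaluates to a + i · x. Evaluating each term at x = 6:
  Term 0 contributes 6 + 0 · 6 = 6
  Term 1 contributes 1 + 1 · 6 = 7
  Term 2 contributes 0 + 2 · 6 = 12
  Term 3 contributes 0 + 3 · 6 = 18
p(6) = ⊕ of these = min[6, 7, 12, 18] = 6.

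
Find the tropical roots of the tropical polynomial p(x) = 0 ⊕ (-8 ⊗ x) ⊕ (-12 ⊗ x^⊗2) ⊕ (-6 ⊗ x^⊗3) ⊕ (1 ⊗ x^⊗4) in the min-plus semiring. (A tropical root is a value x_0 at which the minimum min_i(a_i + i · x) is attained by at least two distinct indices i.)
Roots: {-7, -6, 4, 8}

Each tropical root is a break point of the lower envelope of the lines y = a_i + i · x (there are 5 lines, with slopes 0, 1, ..., 4). Only the lines that attain the minimum somewhere contribute to roots; other lines are dominated. Here the surviving (envelope) indices are i = 4, i = 3, i = 2, i = 1, i = 0.
Intersections between consecutive envelope lines give the roots: for adjacent envelope indices i < j the intersection is x = (a_i − a_j) / (j − i). Reading off the sorted break points: {-7, -6, 4, 8}.
Verification: at each break x_0, at least two indices attain the minimum of min_i(a_i + i · x_0).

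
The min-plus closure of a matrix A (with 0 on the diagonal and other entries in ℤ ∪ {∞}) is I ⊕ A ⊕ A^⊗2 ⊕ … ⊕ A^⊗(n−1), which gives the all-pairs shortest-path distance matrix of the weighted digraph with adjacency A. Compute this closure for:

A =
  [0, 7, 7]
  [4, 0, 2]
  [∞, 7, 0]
Closure =
  [0, 7, 7]
  [4, 0, 2]
  [11, 7, 0]

This is the Floyd-Warshall all-pairs shortest-path computation. For each intermediate vertex k = 0, 1, …, 2, update dist[i][j] ← min(dist[i][j], dist[i][k] + dist[k][j]). The final matrix gives, for each (i, j), the minimum total weight of any directed path from i to j (possibly empty when i = j).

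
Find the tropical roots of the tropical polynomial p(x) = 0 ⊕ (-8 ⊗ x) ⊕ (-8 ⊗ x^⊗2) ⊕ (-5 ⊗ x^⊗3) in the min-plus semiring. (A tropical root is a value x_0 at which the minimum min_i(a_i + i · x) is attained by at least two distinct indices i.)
Roots: {-3, 0, 8}

Each tropical root is a break point of the lower envelope of the lines y = a_i + i · x (there are 4 lines, with slopes 0, 1, ..., 3). Only the lines that attain the minimum somewhere contribute to roots; other lines are dominated. Here the surviving (envelope) indices are i = 3, i = 2, i = 1, i = 0.
Intersections between consecutive envelope lines give the roots: for adjacent envelope indices i < j the intersection is x = (a_i − a_j) / (j − i). Reading off the sorted break points: {-3, 0, 8}.
Verification: at each break x_0, at least two indices attain the minimum of min_i(a_i + i · x_0).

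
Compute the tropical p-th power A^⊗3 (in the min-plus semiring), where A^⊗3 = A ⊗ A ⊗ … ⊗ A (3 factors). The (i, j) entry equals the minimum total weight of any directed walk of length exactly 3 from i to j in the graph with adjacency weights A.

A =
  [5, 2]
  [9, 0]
A^⊗3 =
  [11, 2]
  [9, 0]

Each entry (A^⊗3)_ij equals the minimum over all length-3 walks i = v_0 → v_1 → … → v_3 = j of Σ_t A[v_t][v_{t+1}]. For example, for (i, j) = (0, 1) we minimise over 4 possible intermediate vertex sequences; the minimum is 2, attained along the walk 0 → 1 → 1 → 1.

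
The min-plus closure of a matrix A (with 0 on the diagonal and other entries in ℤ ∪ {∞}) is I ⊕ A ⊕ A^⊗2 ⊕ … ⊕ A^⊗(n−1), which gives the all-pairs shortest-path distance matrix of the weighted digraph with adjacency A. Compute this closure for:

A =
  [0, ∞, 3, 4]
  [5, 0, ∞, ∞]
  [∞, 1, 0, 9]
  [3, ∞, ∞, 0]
Closure =
  [0, 4, 3, 4]
  [5, 0, 8, 9]
  [6, 1, 0, 9]
  [3, 7, 6, 0]

This is the Floyd-Warshall all-pairs shortest-path computation. For each intermediate vertex k = 0, 1, …, 3, update dist[i][j] ← min(dist[i][j], dist[i][k] + dist[k][j]). The final matrix gives, for each (i, j), the minimum total weight of any directed path from i to j (possibly empty when i = j).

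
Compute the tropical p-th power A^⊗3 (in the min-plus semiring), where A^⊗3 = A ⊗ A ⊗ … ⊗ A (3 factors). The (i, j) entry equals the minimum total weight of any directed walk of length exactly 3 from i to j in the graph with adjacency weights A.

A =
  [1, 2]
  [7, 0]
A^⊗3 =
  [3, 2]
  [7, 0]

Each entry (A^⊗3)_ij equals the minimum over all length-3 walks i = v_0 → v_1 → … → v_3 = j of Σ_t A[v_t][v_{t+1}]. For example, for (i, j) = (0, 1) we minimise over 4 possible intermediate vertex sequences; the minimum is 2, attained along the walk 0 → 1 → 1 → 1.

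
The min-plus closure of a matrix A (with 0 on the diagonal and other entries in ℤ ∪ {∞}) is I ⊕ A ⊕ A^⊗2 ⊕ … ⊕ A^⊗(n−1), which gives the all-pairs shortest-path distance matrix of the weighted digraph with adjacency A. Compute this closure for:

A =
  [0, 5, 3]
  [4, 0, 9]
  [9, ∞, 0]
Closure =
  [0, 5, 3]
  [4, 0, 7]
  [9, 14, 0]

This is the Floyd-Warshall all-pairs shortest-path computation. For each intermediate vertex k = 0, 1, …, 2, update dist[i][j] ← min(dist[i][j], dist[i][k] + dist[k][j]). The final matrix gives, for each (i, j), the minimum total weight of any directed path from i to j (possibly empty when i = j).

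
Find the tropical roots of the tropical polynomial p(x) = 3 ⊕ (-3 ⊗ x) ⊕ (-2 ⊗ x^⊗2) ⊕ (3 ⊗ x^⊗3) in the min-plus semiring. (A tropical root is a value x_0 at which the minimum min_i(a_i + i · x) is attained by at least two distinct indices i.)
Roots: {-5, -1, 6}

Each tropical root is a break point of the lower envelope of the lines y = a_i + i · x (there are 4 lines, with slopes 0, 1, ..., 3). Only the lines that attain the minimum somewhere contribute to roots; other lines are dominated. Here the surviving (envelope) indices are i = 3, i = 2, i = 1, i = 0.
Intersections between consecutive envelope lines give the roots: for adjacent envelope indices i < j the intersection is x = (a_i − a_j) / (j − i). Reading off the sorted break points: {-5, -1, 6}.
Verification: at each break x_0, at least two indices attain the minimum of min_i(a_i + i · x_0).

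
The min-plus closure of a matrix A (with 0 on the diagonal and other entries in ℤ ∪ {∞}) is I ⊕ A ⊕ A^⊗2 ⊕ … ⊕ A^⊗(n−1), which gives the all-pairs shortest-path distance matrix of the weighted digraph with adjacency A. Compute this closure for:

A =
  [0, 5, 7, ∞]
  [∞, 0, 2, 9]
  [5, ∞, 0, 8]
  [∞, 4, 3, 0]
Closure =
  [0, 5, 7, 14]
  [7, 0, 2, 9]
  [5, 10, 0, 8]
  [8, 4, 3, 0]

This is the Floyd-Warshall all-pairs shortest-path computation. For each intermediate vertex k = 0, 1, …, 3, update dist[i][j] ← min(dist[i][j], dist[i][k] + dist[k][j]). The final matrix gives, for each (i, j), the minimum total weight of any directed path from i to j (possibly empty when i = j).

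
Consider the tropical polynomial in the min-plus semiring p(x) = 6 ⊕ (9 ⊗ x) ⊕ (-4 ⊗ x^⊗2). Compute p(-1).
p(-1) = -6

A tropical monomial a ⊗ x^⊗i evaluates to a + i · x. Evaluating each term at x = -1:
  Term 0 contributes 6 + 0 · -1 = 6
  Term 1 contributes 9 + 1 · -1 = 8
  Term 2 contributes -4 + 2 · -1 = -6
p(-1) = ⊕ of these = min[6, 8, -6] = -6.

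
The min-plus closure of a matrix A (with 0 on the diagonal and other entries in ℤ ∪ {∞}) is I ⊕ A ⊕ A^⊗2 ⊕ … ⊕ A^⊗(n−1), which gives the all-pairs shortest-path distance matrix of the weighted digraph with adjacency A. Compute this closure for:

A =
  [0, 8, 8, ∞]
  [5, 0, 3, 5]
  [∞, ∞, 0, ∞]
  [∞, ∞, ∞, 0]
Closure =
  [0, 8, 8, 13]
  [5, 0, 3, 5]
  [∞, ∞, 0, ∞]
  [∞, ∞, ∞, 0]

This is the Floyd-Warshall all-pairs shortest-path computation. For each intermediate vertex k = 0, 1, …, 3, update dist[i][j] ← min(dist[i][j], dist[i][k] + dist[k][j]). The final matrix gives, for each (i, j), the minimum total weight of any directed path from i to j (possibly empty when i = j).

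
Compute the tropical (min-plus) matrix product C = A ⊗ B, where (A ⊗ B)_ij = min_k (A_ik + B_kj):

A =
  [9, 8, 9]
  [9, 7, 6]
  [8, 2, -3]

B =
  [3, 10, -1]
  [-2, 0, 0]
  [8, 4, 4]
A ⊗ B =
  [6, 8, 8]
  [5, 7, 7]
  [0, 1, 1]

Apply the min-plus product entry-by-entry:
  C[0][0] = min over k of (A[0][0] + B[0][0] = 9 + 3 = 12, A[0][1] + B[1][0] = 8 + -2 = 6, A[0][2] + B[2][0] = 9 + 8 = 17) = 6 (attained at k = 1)
  C[0][1] = min over k of (A[0][0] + B[0][1] = 9 + 10 = 19, A[0][1] + B[1][1] = 8 + 0 = 8, A[0][2] + B[2][1] = 9 + 4 = 13) = 8 (attained at k = 1)
  C[0][2] = min over k of (A[0][0] + B[0][2] = 9 + -1 = 8, A[0][1] + B[1][2] = 8 + 0 = 8, A[0][2] + B[2][2] = 9 + 4 = 13) = 8 (attained at k = 0)
  C[1][0] = min over k of (A[1][0] + B[0][0] = 9 + 3 = 12, A[1][1] + B[1][0] = 7 + -2 = 5, A[1][2] + B[2][0] = 6 + 8 = 14) = 5 (attained at k = 1)
  C[1][1] = min over k of (A[1][0] + B[0][1] = 9 + 10 = 19, A[1][1] + B[1][1] = 7 + 0 = 7, A[1][2] + B[2][1] = 6 + 4 = 10) = 7 (attained at k = 1)
  C[1][2] = min over k of (A[1][0] + B[0][2] = 9 + -1 = 8, A[1][1] + B[1][2] = 7 + 0 = 7, A[1][2] + B[2][2] = 6 + 4 = 10) = 7 (attained at k = 1)
  C[2][0] = min over k of (A[2][0] + B[0][0] = 8 + 3 = 11, A[2][1] + B[1][0] = 2 + -2 = 0, A[2][2] + B[2][0] = -3 + 8 = 5) = 0 (attained at k = 1)
  C[2][1] = min over k of (A[2][0] + B[0][1] = 8 + 10 = 18, A[2][1] + B[1][1] = 2 + 0 = 2, A[2][2] + B[2][1] = -3 + 4 = 1) = 1 (attained at k = 2)
  C[2][2] = min over k of (A[2][0] + B[0][2] = 8 + -1 = 7, A[2][1] + B[1][2] = 2 + 0 = 2, A[2][2] + B[2][2] = -3 + 4 = 1) = 1 (attained at k = 2)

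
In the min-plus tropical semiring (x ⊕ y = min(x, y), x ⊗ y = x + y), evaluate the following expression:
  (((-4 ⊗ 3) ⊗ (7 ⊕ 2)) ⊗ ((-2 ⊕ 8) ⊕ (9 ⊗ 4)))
(((-4 ⊗ 3) ⊗ (7 ⊕ 2)) ⊗ ((-2 ⊕ 8) ⊕ (9 ⊗ 4))) = -1

Expand innermost to outermost. Recall ⊕ takes the minimum of its arguments and ⊗ takes their sum. Working out the expression (((-4 ⊗ 3) ⊗ (7 ⊕ 2)) ⊗ ((-2 ⊕ 8) ⊕ (9 ⊗ 4))) gives -1.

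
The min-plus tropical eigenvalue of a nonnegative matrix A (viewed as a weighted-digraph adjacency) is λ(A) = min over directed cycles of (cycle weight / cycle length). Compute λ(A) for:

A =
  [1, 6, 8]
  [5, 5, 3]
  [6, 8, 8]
λ(A) = 1

Enumerate directed cycles and compute their means (weight / length). Sample:
  cycle 0 → 0: weight = 1, length = 1, mean = 1/1 ≈ 1.000
  cycle 1 → 1: weight = 5, length = 1, mean = 5/1 ≈ 5.000
  cycle 2 → 2: weight = 8, length = 1, mean = 8/1 ≈ 8.000
  cycle 0 → 1 → 0: weight = 11, length = 2, mean = 11/2 ≈ 5.500
  cycle 0 → 2 → 0: weight = 14, length = 2, mean = 14/2 ≈ 7.000
  cycle 1 → 0 → 1: weight = 11, length = 2, mean = 11/2 ≈ 5.500
Minimum mean = 1.000, attained e.g. along the cycle 0 → 0 with weight 1 and length 1. So λ(A) = 1/1 = 1.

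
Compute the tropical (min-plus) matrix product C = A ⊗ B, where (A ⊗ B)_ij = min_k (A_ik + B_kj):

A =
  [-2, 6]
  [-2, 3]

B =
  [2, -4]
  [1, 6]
A ⊗ B =
  [0, -6]
  [0, -6]

Apply the min-plus product entry-by-entry:
  C[0][0] = min over k of (A[0][0] + B[0][0] = -2 + 2 = 0, A[0][1] + B[1][0] = 6 + 1 = 7) = 0 (attained at k = 0)
  C[0][1] = min over k of (A[0][0] + B[0][1] = -2 + -4 = -6, A[0][1] + B[1][1] = 6 + 6 = 12) = -6 (attained at k = 0)
  C[1][0] = min over k of (A[1][0] + B[0][0] = -2 + 2 = 0, A[1][1] + B[1][0] = 3 + 1 = 4) = 0 (attained at k = 0)
  C[1][1] = min over k of (A[1][0] + B[0][1] = -2 + -4 = -6, A[1][1] + B[1][1] = 3 + 6 = 9) = -6 (attained at k = 0)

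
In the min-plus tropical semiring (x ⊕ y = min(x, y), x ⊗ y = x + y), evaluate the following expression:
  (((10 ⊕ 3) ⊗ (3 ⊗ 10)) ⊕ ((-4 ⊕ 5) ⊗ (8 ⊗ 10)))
(((10 ⊕ 3) ⊗ (3 ⊗ 10)) ⊕ ((-4 ⊕ 5) ⊗ (8 ⊗ 10))) = 14

Expand innermost to outermost. Recall ⊕ takes the minimum of its arguments and ⊗ takes their sum. Working out the expression (((10 ⊕ 3) ⊗ (3 ⊗ 10)) ⊕ ((-4 ⊕ 5) ⊗ (8 ⊗ 10))) gives 14.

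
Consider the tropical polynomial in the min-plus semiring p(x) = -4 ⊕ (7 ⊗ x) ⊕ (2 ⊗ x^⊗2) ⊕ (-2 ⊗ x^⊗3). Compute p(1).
p(1) = -4

A tropical monomial a ⊗ x^⊗i evaluates to a + i · x. Evaluating each term at x = 1:
  Term 0 contributes -4 + 0 · 1 = -4
  Term 1 contributes 7 + 1 · 1 = 8
  Term 2 contributes 2 + 2 · 1 = 4
  Term 3 contributes -2 + 3 · 1 = 1
p(1) = ⊕ of these = min[-4, 8, 4, 1] = -4.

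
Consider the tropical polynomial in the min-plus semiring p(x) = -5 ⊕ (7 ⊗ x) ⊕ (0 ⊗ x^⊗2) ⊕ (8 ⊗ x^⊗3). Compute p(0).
p(0) = -5

A tropical monomial a ⊗ x^⊗i evaluates to a + i · x. Evaluating each term at x = 0:
  Term 0 contributes -5 + 0 · 0 = -5
  Term 1 contributes 7 + 1 · 0 = 7
  Term 2 contributes 0 + 2 · 0 = 0
  Term 3 contributes 8 + 3 · 0 = 8
p(0) = ⊕ of these = min[-5, 7, 0, 8] = -5.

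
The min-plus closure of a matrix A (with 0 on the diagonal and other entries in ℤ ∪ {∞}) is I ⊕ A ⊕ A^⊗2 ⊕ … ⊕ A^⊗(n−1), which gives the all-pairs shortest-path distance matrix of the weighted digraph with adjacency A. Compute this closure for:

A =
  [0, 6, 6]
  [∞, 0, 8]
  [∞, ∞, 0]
Closure =
  [0, 6, 6]
  [∞, 0, 8]
  [∞, ∞, 0]

This is the Floyd-Warshall all-pairs shortest-path computation. For each intermediate vertex k = 0, 1, …, 2, update dist[i][j] ← min(dist[i][j], dist[i][k] + dist[k][j]). The final matrix gives, for each (i, j), the minimum total weight of any directed path from i to j (possibly empty when i = j).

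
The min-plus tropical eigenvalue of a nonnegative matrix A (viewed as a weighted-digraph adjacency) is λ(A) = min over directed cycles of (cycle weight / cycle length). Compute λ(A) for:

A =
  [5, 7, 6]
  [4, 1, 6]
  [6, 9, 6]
λ(A) = 1

Enumerate directed cycles and compute their means (weight / length). Sample:
  cycle 0 → 0: weight = 5, length = 1, mean = 5/1 ≈ 5.000
  cycle 1 → 1: weight = 1, length = 1, mean = 1/1 ≈ 1.000
  cycle 2 → 2: weight = 6, length = 1, mean = 6/1 ≈ 6.000
  cycle 0 → 1 → 0: weight = 11, length = 2, mean = 11/2 ≈ 5.500
  cycle 0 → 2 → 0: weight = 12, length = 2, mean = 12/2 ≈ 6.000
  cycle 1 → 0 → 1: weight = 11, length = 2, mean = 11/2 ≈ 5.500
Minimum mean = 1.000, attained e.g. along the cycle 1 → 1 with weight 1 and length 1. So λ(A) = 1/1 = 1.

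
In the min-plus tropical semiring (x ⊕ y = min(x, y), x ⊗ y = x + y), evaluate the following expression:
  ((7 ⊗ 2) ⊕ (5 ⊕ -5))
((7 ⊗ 2) ⊕ (5 ⊕ -5)) = -5

Expand innermost to outermost. Recall ⊕ takes the minimum of its arguments and ⊗ takes their sum. Working out the expression ((7 ⊗ 2) ⊕ (5 ⊕ -5)) gives -5.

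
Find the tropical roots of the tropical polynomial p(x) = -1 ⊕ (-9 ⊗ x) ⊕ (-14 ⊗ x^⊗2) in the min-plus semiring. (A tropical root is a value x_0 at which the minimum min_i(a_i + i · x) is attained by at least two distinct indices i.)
Roots: {5, 8}

Each tropical root is a break point of the lower envelope of the lines y = a_i + i · x (there are 3 lines, with slopes 0, 1, ..., 2). Only the lines that attain the minimum somewhere contribute to roots; other lines are dominated. Here the surviving (envelope) indices are i = 2, i = 1, i = 0.
Intersections between consecutive envelope lines give the roots: for adjacent envelope indices i < j the intersection is x = (a_i − a_j) / (j − i). Reading off the sorted break points: {5, 8}.
Verification: at each break x_0, at least two indices attain the minimum of min_i(a_i + i · x_0).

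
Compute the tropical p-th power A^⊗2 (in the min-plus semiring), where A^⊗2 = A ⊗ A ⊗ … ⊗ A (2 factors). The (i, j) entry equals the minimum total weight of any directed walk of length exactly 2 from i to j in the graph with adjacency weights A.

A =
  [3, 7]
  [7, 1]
A^⊗2 =
  [6, 8]
  [8, 2]

Each entry (A^⊗2)_ij equals the minimum over all length-2 walks i = v_0 → v_1 → … → v_2 = j of Σ_t A[v_t][v_{t+1}]. For example, for (i, j) = (0, 1) we minimise over 2 possible intermediate vertex sequences; the minimum is 8, attained along the walk 0 → 1 → 1.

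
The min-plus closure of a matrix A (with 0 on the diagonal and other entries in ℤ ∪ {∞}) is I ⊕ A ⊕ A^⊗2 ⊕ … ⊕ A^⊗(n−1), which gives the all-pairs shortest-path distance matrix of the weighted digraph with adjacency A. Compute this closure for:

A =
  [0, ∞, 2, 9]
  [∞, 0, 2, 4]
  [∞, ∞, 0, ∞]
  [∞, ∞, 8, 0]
Closure =
  [0, ∞, 2, 9]
  [∞, 0, 2, 4]
  [∞, ∞, 0, ∞]
  [∞, ∞, 8, 0]

This is the Floyd-Warshall all-pairs shortest-path computation. For each intermediate vertex k = 0, 1, …, 3, update dist[i][j] ← min(dist[i][j], dist[i][k] + dist[k][j]). The final matrix gives, for each (i, j), the minimum total weight of any directed path from i to j (possibly empty when i = j).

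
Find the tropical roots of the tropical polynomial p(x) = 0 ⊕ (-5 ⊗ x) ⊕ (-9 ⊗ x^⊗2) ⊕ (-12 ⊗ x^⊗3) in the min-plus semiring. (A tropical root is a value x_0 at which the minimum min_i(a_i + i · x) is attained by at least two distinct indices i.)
Roots: {3, 4, 5}

Each tropical root is a break point of the lower envelope of the lines y = a_i + i · x (there are 4 lines, with slopes 0, 1, ..., 3). Only the lines that attain the minimum somewhere contribute to roots; other lines are dominated. Here the surviving (envelope) indices are i = 3, i = 2, i = 1, i = 0.
Intersections between consecutive envelope lines give the roots: for adjacent envelope indices i < j the intersection is x = (a_i − a_j) / (j − i). Reading off the sorted break points: {3, 4, 5}.
Verification: at each break x_0, at least two indices attain the minimum of min_i(a_i + i · x_0).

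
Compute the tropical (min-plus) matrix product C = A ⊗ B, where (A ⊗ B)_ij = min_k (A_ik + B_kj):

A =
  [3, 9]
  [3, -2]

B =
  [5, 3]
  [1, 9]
A ⊗ B =
  [8, 6]
  [-1, 6]

Apply the min-plus product entry-by-entry:
  C[0][0] = min over k of (A[0][0] + B[0][0] = 3 + 5 = 8, A[0][1] + B[1][0] = 9 + 1 = 10) = 8 (attained at k = 0)
  C[0][1] = min over k of (A[0][0] + B[0][1] = 3 + 3 = 6, A[0][1] + B[1][1] = 9 + 9 = 18) = 6 (attained at k = 0)
  C[1][0] = min over k of (A[1][0] + B[0][0] = 3 + 5 = 8, A[1][1] + B[1][0] = -2 + 1 = -1) = -1 (attained at k = 1)
  C[1][1] = min over k of (A[1][0] + B[0][1] = 3 + 3 = 6, A[1][1] + B[1][1] = -2 + 9 = 7) = 6 (attained at k = 0)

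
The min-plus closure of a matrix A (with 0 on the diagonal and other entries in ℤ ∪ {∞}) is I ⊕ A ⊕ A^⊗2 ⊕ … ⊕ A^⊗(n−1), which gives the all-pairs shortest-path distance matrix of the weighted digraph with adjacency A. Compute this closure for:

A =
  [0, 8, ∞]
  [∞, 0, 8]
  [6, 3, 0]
Closure =
  [0, 8, 16]
  [14, 0, 8]
  [6, 3, 0]

This is the Floyd-Warshall all-pairs shortest-path computation. For each intermediate vertex k = 0, 1, …, 2, update dist[i][j] ← min(dist[i][j], dist[i][k] + dist[k][j]). The final matrix gives, for each (i, j), the minimum total weight of any directed path from i to j (possibly empty when i = j).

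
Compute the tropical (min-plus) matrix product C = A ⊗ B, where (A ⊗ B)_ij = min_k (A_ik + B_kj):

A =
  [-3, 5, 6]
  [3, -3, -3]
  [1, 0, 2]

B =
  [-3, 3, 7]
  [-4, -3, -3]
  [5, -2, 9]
A ⊗ B =
  [-6, 0, 2]
  [-7, -6, -6]
  [-4, -3, -3]

Apply the min-plus product entry-by-entry:
  C[0][0] = min over k of (A[0][0] + B[0][0] = -3 + -3 = -6, A[0][1] + B[1][0] = 5 + -4 = 1, A[0][2] + B[2][0] = 6 + 5 = 11) = -6 (attained at k = 0)
  C[0][1] = min over k of (A[0][0] + B[0][1] = -3 + 3 = 0, A[0][1] + B[1][1] = 5 + -3 = 2, A[0][2] + B[2][1] = 6 + -2 = 4) = 0 (attained at k = 0)
  C[0][2] = min over k of (A[0][0] + B[0][2] = -3 + 7 = 4, A[0][1] + B[1][2] = 5 + -3 = 2, A[0][2] + B[2][2] = 6 + 9 = 15) = 2 (attained at k = 1)
  C[1][0] = min over k of (A[1][0] + B[0][0] = 3 + -3 = 0, A[1][1] + B[1][0] = -3 + -4 = -7, A[1][2] + B[2][0] = -3 + 5 = 2) = -7 (attained at k = 1)
  C[1][1] = min over k of (A[1][0] + B[0][1] = 3 + 3 = 6, A[1][1] + B[1][1] = -3 + -3 = -6, A[1][2] + B[2][1] = -3 + -2 = -5) = -6 (attained at k = 1)
  C[1][2] = min over k of (A[1][0] + B[0][2] = 3 + 7 = 10, A[1][1] + B[1][2] = -3 + -3 = -6, A[1][2] + B[2][2] = -3 + 9 = 6) = -6 (attained at k = 1)
  C[2][0] = min over k of (A[2][0] + B[0][0] = 1 + -3 = -2, A[2][1] + B[1][0] = 0 + -4 = -4, A[2][2] + B[2][0] = 2 + 5 = 7) = -4 (attained at k = 1)
  C[2][1] = min over k of (A[2][0] + B[0][1] = 1 + 3 = 4, A[2][1] + B[1][1] = 0 + -3 = -3, A[2][2] + B[2][1] = 2 + -2 = 0) = -3 (attained at k = 1)
  C[2][2] = min over k of (A[2][0] + B[0][2] = 1 + 7 = 8, A[2][1] + B[1][2] = 0 + -3 = -3, A[2][2] + B[2][2] = 2 + 9 = 11) = -3 (attained at k = 1)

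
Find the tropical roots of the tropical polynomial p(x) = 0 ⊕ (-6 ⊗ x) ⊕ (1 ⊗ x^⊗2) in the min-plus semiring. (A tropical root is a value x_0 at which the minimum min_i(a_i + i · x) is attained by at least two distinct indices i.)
Roots: {-7, 6}

Each tropical root is a break point of the lower envelope of the lines y = a_i + i · x (there are 3 lines, with slopes 0, 1, ..., 2). Only the lines that attain the minimum somewhere contribute to roots; other lines are dominated. Here the surviving (envelope) indices are i = 2, i = 1, i = 0.
Intersections between consecutive envelope lines give the roots: for adjacent envelope indices i < j the intersection is x = (a_i − a_j) / (j − i). Reading off the sorted break points: {-7, 6}.
Verification: at each break x_0, at least two indices attain the minimum of min_i(a_i + i · x_0).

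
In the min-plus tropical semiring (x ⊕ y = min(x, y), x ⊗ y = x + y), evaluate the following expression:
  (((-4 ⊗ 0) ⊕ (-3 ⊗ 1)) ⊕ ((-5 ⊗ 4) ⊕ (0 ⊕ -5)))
(((-4 ⊗ 0) ⊕ (-3 ⊗ 1)) ⊕ ((-5 ⊗ 4) ⊕ (0 ⊕ -5))) = -5

Expand innermost to outermost. Recall ⊕ takes the minimum of its arguments and ⊗ takes their sum. Working out the expression (((-4 ⊗ 0) ⊕ (-3 ⊗ 1)) ⊕ ((-5 ⊗ 4) ⊕ (0 ⊕ -5))) gives -5.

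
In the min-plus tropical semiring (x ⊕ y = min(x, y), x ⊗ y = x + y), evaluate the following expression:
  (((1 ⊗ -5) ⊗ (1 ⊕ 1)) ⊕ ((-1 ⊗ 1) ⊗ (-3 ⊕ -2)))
(((1 ⊗ -5) ⊗ (1 ⊕ 1)) ⊕ ((-1 ⊗ 1) ⊗ (-3 ⊕ -2))) = -3

Expand innermost to outermost. Recall ⊕ takes the minimum of its arguments and ⊗ takes their sum. Working out the expression (((1 ⊗ -5) ⊗ (1 ⊕ 1)) ⊕ ((-1 ⊗ 1) ⊗ (-3 ⊕ -2))) gives -3.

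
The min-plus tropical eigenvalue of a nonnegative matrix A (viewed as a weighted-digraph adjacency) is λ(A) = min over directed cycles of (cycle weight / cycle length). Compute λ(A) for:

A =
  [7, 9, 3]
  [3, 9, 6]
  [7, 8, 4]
λ(A) = 4

Enumerate directed cycles and compute their means (weight / length). Sample:
  cycle 0 → 0: weight = 7, length = 1, mean = 7/1 ≈ 7.000
  cycle 1 → 1: weight = 9, length = 1, mean = 9/1 ≈ 9.000
  cycle 2 → 2: weight = 4, length = 1, mean = 4/1 ≈ 4.000
  cycle 0 → 1 → 0: weight = 12, length = 2, mean = 12/2 ≈ 6.000
  cycle 0 → 2 → 0: weight = 10, length = 2, mean = 10/2 ≈ 5.000
  cycle 1 → 0 → 1: weight = 12, length = 2, mean = 12/2 ≈ 6.000
Minimum mean = 4.000, attained e.g. along the cycle 2 → 2 with weight 4 and length 1. So λ(A) = 4/1 = 4.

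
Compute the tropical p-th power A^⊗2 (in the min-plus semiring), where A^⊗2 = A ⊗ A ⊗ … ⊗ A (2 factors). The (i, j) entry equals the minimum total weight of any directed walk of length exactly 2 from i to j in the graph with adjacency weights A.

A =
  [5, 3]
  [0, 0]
A^⊗2 =
  [3, 3]
  [0, 0]

Each entry (A^⊗2)_ij equals the minimum over all length-2 walks i = v_0 → v_1 → … → v_2 = j of Σ_t A[v_t][v_{t+1}]. For example, for (i, j) = (0, 1) we minimise over 2 possible intermediate vertex sequences; the minimum is 3, attained along the walk 0 → 1 → 1.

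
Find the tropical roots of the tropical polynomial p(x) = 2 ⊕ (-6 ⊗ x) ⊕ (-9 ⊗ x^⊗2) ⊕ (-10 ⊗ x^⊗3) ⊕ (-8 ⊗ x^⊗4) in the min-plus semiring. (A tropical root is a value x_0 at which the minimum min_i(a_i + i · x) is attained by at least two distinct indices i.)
Roots: {-2, 1, 3, 8}

Each tropical root is a break point of the lower envelope of the lines y = a_i + i · x (there are 5 lines, with slopes 0, 1, ..., 4). Only the lines that attain the minimum somewhere contribute to roots; other lines are dominated. Here the surviving (envelope) indices are i = 4, i = 3, i = 2, i = 1, i = 0.
Intersections between consecutive envelope lines give the roots: for adjacent envelope indices i < j the intersection is x = (a_i − a_j) / (j − i). Reading off the sorted break points: {-2, 1, 3, 8}.
Verification: at each break x_0, at least two indices attain the minimum of min_i(a_i + i · x_0).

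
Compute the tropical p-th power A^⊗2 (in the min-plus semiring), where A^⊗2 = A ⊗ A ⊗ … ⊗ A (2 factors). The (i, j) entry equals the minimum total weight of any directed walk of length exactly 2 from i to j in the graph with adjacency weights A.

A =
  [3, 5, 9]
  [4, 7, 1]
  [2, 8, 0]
A^⊗2 =
  [6, 8, 6]
  [3, 9, 1]
  [2, 7, 0]

Each entry (A^⊗2)_ij equals the minimum over all length-2 walks i = v_0 → v_1 → … → v_2 = j of Σ_t A[v_t][v_{t+1}]. For example, for (i, j) = (0, 2) we minimise over 3 possible intermediate vertex sequences; the minimum is 6, attained along the walk 0 → 1 → 2.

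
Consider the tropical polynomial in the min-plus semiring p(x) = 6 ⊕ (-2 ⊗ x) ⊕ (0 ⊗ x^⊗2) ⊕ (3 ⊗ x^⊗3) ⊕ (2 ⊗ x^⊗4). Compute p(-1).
p(-1) = -3

A tropical monomial a ⊗ x^⊗i evaluates to a + i · x. Evaluating each term at x = -1:
  Term 0 contributes 6 + 0 · -1 = 6
  Term 1 contributes -2 + 1 · -1 = -3
  Term 2 contributes 0 + 2 · -1 = -2
  Term 3 contributes 3 + 3 · -1 = 0
  Term 4 contributes 2 + 4 · -1 = -2
p(-1) = ⊕ of these = min[6, -3, -2, 0, -2] = -3.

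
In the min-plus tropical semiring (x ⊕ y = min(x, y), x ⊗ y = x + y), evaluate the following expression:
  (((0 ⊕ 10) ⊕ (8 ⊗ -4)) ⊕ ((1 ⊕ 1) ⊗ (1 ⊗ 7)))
(((0 ⊕ 10) ⊕ (8 ⊗ -4)) ⊕ ((1 ⊕ 1) ⊗ (1 ⊗ 7))) = 0

Expand innermost to outermost. Recall ⊕ takes the minimum of its arguments and ⊗ takes their sum. Working out the expression (((0 ⊕ 10) ⊕ (8 ⊗ -4)) ⊕ ((1 ⊕ 1) ⊗ (1 ⊗ 7))) gives 0.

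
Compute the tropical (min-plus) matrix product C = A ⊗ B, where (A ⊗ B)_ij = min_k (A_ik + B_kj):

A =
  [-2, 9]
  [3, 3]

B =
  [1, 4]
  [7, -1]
A ⊗ B =
  [-1, 2]
  [4, 2]

Apply the min-plus product entry-by-entry:
  C[0][0] = min over k of (A[0][0] + B[0][0] = -2 + 1 = -1, A[0][1] + B[1][0] = 9 + 7 = 16) = -1 (attained at k = 0)
  C[0][1] = min over k of (A[0][0] + B[0][1] = -2 + 4 = 2, A[0][1] + B[1][1] = 9 + -1 = 8) = 2 (attained at k = 0)
  C[1][0] = min over k of (A[1][0] + B[0][0] = 3 + 1 = 4, A[1][1] + B[1][0] = 3 + 7 = 10) = 4 (attained at k = 0)
  C[1][1] = min over k of (A[1][0] + B[0][1] = 3 + 4 = 7, A[1][1] + B[1][1] = 3 + -1 = 2) = 2 (attained at k = 1)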